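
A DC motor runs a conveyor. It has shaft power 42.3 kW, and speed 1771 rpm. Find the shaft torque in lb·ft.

168 lb·ft

ω = 2π × 1771/60 = 185.5 rad/s
τ = P/ω = 42300/185.5 = 228 N·m
In lb·ft: 228/1.356 = 168 lb·ft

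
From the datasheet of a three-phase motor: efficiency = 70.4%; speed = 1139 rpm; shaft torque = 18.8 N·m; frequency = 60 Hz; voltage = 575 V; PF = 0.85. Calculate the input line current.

3.76 A

ω = 2π×1139/60 = 119.3 rad/s; P_out = τω = 18.8 × 119.3 = 2243 W
P_in = P_out / η = 2243 / 0.704 = 3186 W
I_L = P_in / (√3·V_L·cosφ) = 3186 / (1.732 × 575 × 0.85) = 3.76 A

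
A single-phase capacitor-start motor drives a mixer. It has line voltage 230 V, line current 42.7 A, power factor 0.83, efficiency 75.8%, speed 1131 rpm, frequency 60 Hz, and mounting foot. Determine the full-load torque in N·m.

52.2 N·m

P_in = V·I·cosφ = 230 × 42.7 × 0.83 = 8151 W
P_out = η·P_in = 0.758 × 8151 = 6178 W
n = 1131 rpm
ω = 2π×1131/60 = 118.4 rad/s
τ = P_out/ω = 6178/118.4 = 52.2 N·m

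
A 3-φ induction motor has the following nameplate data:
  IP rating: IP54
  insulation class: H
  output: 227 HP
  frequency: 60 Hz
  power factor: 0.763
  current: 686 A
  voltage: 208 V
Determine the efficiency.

P_out = 227 × 746 = 169342 W
P_in = √3·V_L·I_L·cosφ = 1.732 × 208 × 686 × 0.763 = 188564 W
η = P_out / P_in = 169342 / 188564 = 0.898 = 89.8%

89.8 %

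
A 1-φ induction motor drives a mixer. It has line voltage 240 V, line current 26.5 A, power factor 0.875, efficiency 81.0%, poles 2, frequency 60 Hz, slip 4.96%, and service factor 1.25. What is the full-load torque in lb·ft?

9.28 lb·ft

P_in = V·I·cosφ = 240 × 26.5 × 0.875 = 5565 W
P_out = η·P_in = 0.81 × 5565 = 4508 W
n_s = 120×60/2 = 3600 rpm; n = 3600×(1−0.0496) = 3421 rpm
ω = 2π×3421/60 = 358.2 rad/s
τ = P_out/ω = 4508/358.2 = 12.59 N·m
In lb·ft: 12.59/1.356 = 9.28 lb·ft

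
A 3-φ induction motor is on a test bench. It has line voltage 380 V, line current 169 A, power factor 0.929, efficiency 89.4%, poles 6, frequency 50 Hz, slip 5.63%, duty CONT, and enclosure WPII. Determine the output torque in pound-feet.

P_in = √3·V·I·cosφ = 1.732 × 380 × 169 × 0.929 = 103332 W
P_out = η·P_in = 0.894 × 103332 = 92379 W
n_s = 120×50/6 = 1000 rpm; n = 1000×(1−0.0563) = 944 rpm
ω = 2π×944/60 = 98.86 rad/s
τ = P_out/ω = 92379/98.86 = 934.4 N·m
In lb·ft: 934.4/1.356 = 689 lb·ft

689 lb·ft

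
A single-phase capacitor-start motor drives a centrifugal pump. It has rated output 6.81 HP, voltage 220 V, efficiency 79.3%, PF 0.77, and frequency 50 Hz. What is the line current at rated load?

P_out = 6.81 × 746 = 5080 W
P_in = P_out / η = 5080 / 0.793 = 6406 W
I = P_in / (V·cosφ) = 6406 / (220 × 0.77) = 37.8 A

37.8 A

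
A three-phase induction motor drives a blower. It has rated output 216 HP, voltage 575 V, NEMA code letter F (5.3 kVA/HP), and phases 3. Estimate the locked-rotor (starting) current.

1150 A

S_LR = 5.3 × 216 = 1144.8 kVA
I_LR = S_LR/(√3·V_L) = 1144800/(1.732×575) = 1150 A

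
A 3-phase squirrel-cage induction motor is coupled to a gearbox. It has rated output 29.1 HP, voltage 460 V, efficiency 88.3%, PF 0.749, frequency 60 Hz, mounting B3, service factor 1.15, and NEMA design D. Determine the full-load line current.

P_out = 29.1 × 746 = 21709 W
P_in = P_out / η = 21709 / 0.883 = 24586 W
I_L = P_in / (√3·V_L·cosφ) = 24586 / (1.732 × 460 × 0.749) = 41.2 A

41.2 A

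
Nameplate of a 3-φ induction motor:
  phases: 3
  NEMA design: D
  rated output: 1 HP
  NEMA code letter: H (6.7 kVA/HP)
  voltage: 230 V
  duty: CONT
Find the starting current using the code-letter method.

S_LR = 6.7 × 1 = 6.7 kVA
I_LR = S_LR/(√3·V_L) = 6700/(1.732×230) = 16.8 A

16.8 A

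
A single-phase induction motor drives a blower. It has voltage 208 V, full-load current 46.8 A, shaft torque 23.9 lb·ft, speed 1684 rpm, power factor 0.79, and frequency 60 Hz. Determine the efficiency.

τ = 23.9 lb·ft × 1.356 = 32.41 N·m
ω = 2π × 1684/60 = 176.3 rad/s; P_out = τω = 32.41 × 176.3 = 5714 W
P_in = V·I·cosφ = 208 × 46.8 × 0.79 = 7690 W
η = P_out / P_in = 5714 / 7690 = 0.743 = 74.3%

74.3 %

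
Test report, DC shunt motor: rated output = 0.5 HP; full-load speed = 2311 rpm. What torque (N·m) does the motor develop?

P_out = 0.5 × 746 = 373 W
ω = 2π × 2311/60 = 242 rad/s
τ = P_out/ω = 373/242 = 1.54 N·m

1.54 N·m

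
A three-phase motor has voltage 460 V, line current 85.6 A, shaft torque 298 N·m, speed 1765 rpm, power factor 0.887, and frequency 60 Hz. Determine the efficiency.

ω = 2π × 1765/60 = 184.8 rad/s; P_out = τω = 298 × 184.8 = 55070 W
P_in = √3·V_L·I_L·cosφ = 1.732 × 460 × 85.6 × 0.887 = 60493 W
η = P_out / P_in = 55070 / 60493 = 0.910 = 91.0%

91.0 %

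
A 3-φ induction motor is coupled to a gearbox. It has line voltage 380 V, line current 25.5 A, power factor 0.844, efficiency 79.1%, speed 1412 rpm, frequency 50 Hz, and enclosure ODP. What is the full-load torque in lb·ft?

55.9 lb·ft

P_in = √3·V·I·cosφ = 1.732 × 380 × 25.5 × 0.844 = 14165 W
P_out = η·P_in = 0.791 × 14165 = 11205 W
n = 1412 rpm
ω = 2π×1412/60 = 147.9 rad/s
τ = P_out/ω = 11205/147.9 = 75.76 N·m
In lb·ft: 75.76/1.356 = 55.9 lb·ft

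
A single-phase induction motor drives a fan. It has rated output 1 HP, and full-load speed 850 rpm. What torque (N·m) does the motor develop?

8.38 N·m

P_out = 1 × 746 = 746 W
ω = 2π × 850/60 = 89.01 rad/s
τ = P_out/ω = 746/89.01 = 8.38 N·m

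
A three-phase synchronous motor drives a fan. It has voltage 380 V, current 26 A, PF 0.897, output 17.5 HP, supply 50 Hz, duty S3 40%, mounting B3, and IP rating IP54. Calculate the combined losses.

2300 W

P_in = √3·V·I·cosφ = 1.732×380×26×0.897 = 15350 W
P_out = 17.5×746 = 13055 W
Losses = P_in − P_out = 15350 − 13055 = 2295 W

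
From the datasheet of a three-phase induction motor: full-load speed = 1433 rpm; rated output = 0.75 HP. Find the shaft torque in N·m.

3.73 N·m

P_out = 0.75 × 746 = 560 W
ω = 2π × 1433/60 = 150.1 rad/s
τ = P_out/ω = 560/150.1 = 3.73 N·m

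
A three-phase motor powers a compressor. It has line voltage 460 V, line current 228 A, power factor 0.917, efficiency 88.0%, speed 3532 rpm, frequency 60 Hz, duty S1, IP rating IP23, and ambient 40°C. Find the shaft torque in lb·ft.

P_in = √3·V·I·cosφ = 1.732 × 460 × 228 × 0.917 = 166575 W
P_out = η·P_in = 0.88 × 166575 = 146586 W
n = 3532 rpm
ω = 2π×3532/60 = 369.9 rad/s
τ = P_out/ω = 146586/369.9 = 396.3 N·m
In lb·ft: 396.3/1.356 = 292 lb·ft

292 lb·ft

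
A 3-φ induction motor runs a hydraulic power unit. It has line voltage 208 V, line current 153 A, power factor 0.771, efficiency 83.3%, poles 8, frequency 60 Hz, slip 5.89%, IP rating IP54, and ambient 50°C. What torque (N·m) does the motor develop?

P_in = √3·V·I·cosφ = 1.732 × 208 × 153 × 0.771 = 42497 W
P_out = η·P_in = 0.833 × 42497 = 35400 W
n_s = 120×60/8 = 900 rpm; n = 900×(1−0.0589) = 847 rpm
ω = 2π×847/60 = 88.7 rad/s
τ = P_out/ω = 35400/88.7 = 399 N·m

399 N·m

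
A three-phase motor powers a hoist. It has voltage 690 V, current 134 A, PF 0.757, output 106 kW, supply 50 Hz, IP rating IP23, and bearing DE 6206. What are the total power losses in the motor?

15200 W

P_in = √3·V·I·cosφ = 1.732×690×134×0.757 = 121227 W
P_out = 106000 W
Losses = P_in − P_out = 121227 − 106000 = 15227 W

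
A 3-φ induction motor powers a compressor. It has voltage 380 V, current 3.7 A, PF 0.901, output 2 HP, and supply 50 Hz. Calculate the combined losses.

P_in = √3·V·I·cosφ = 1.732×380×3.7×0.901 = 2194 W
P_out = 2×746 = 1492 W
Losses = P_in − P_out = 2194 − 1492 = 702 W

702 W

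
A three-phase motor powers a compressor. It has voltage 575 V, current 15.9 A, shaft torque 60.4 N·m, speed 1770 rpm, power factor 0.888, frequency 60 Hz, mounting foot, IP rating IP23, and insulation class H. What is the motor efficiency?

ω = 2π × 1770/60 = 185.4 rad/s; P_out = τω = 60.4 × 185.4 = 11198 W
P_in = √3·V_L·I_L·cosφ = 1.732 × 575 × 15.9 × 0.888 = 14061 W
η = P_out / P_in = 11198 / 14061 = 0.796 = 79.6%

79.6 %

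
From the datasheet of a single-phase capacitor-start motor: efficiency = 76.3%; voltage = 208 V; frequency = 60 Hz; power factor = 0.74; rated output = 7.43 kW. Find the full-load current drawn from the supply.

P_out = 7.43 kW = 7430 W
P_in = P_out / η = 7430 / 0.763 = 9738 W
I = P_in / (V·cosφ) = 9738 / (208 × 0.74) = 63.3 A

63.3 A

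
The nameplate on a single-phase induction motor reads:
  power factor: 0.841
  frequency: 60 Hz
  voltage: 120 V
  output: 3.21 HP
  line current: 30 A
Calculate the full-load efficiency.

P_out = 3.21 × 746 = 2395 W
P_in = V·I·cosφ = 120 × 30 × 0.841 = 3028 W
η = P_out / P_in = 2395 / 3028 = 0.791 = 79.1%

79.1 %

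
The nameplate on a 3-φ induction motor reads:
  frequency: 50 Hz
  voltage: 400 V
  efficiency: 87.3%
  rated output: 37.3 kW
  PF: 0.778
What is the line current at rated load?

79.3 A

P_out = 37.3 kW = 37300 W
P_in = P_out / η = 37300 / 0.873 = 42726 W
I_L = P_in / (√3·V_L·cosφ) = 42726 / (1.732 × 400 × 0.778) = 79.3 A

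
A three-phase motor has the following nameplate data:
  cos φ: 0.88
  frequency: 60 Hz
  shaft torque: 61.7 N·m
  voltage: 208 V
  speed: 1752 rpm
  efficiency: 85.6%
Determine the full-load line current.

41.7 A

ω = 2π×1752/60 = 183.5 rad/s; P_out = τω = 61.7 × 183.5 = 11322 W
P_in = P_out / η = 11322 / 0.856 = 13227 W
I_L = P_in / (√3·V_L·cosφ) = 13227 / (1.732 × 208 × 0.88) = 41.7 A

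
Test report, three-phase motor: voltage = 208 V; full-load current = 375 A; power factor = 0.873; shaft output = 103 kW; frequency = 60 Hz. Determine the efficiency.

87.3 %

P_out = 103 kW = 103000 W
P_in = √3·V_L·I_L·cosφ = 1.732 × 208 × 375 × 0.873 = 117939 W
η = P_out / P_in = 103000 / 117939 = 0.873 = 87.3%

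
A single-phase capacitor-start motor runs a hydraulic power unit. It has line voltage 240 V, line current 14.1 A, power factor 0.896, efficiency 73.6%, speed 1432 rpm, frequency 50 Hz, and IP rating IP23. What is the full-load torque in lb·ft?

P_in = V·I·cosφ = 240 × 14.1 × 0.896 = 3032 W
P_out = η·P_in = 0.736 × 3032 = 2232 W
n = 1432 rpm
ω = 2π×1432/60 = 150 rad/s
τ = P_out/ω = 2232/150 = 14.88 N·m
In lb·ft: 14.88/1.356 = 11 lb·ft

11 lb·ft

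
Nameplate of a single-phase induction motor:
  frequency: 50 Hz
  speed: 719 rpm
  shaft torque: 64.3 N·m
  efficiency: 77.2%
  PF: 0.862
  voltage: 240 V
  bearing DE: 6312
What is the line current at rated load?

30.3 A

ω = 2π×719/60 = 75.29 rad/s; P_out = τω = 64.3 × 75.29 = 4841 W
P_in = P_out / η = 4841 / 0.772 = 6271 W
I = P_in / (V·cosφ) = 6271 / (240 × 0.862) = 30.3 A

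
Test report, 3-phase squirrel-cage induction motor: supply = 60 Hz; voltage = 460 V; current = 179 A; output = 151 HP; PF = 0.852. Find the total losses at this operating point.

8.86 kW

P_in = √3·V·I·cosφ = 1.732×460×179×0.852 = 121506 W
P_out = 151×746 = 112646 W
Losses = P_in − P_out = 121506 − 112646 = 8860 W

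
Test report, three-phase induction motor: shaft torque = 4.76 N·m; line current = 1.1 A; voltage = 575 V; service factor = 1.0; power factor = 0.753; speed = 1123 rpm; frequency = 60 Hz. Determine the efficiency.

ω = 2π × 1123/60 = 117.6 rad/s; P_out = τω = 4.76 × 117.6 = 560 W
P_in = √3·V_L·I_L·cosφ = 1.732 × 575 × 1.1 × 0.753 = 825 W
η = P_out / P_in = 560 / 825 = 0.679 = 67.9%

67.9 %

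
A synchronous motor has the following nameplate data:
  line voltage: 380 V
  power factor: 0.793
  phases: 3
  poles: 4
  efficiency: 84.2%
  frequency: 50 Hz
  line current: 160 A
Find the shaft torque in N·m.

P_in = √3·V·I·cosφ = 1.732 × 380 × 160 × 0.793 = 83507 W
P_out = η·P_in = 0.842 × 83507 = 70313 W
n = n_s = 120×50/4 = 1500 rpm (synchronous)
ω = 2π×1500/60 = 157.1 rad/s
τ = P_out/ω = 70313/157.1 = 448 N·m

448 N·m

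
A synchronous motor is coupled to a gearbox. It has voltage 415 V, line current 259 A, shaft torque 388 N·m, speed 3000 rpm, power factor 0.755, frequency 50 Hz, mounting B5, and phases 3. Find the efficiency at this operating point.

ω = 2π × 3000/60 = 314.2 rad/s; P_out = τω = 388 × 314.2 = 121910 W
P_in = √3·V_L·I_L·cosφ = 1.732 × 415 × 259 × 0.755 = 140554 W
η = P_out / P_in = 121910 / 140554 = 0.867 = 86.7%

86.7 %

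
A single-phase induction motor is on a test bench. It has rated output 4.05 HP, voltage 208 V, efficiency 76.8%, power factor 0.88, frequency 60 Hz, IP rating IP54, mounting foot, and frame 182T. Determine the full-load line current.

P_out = 4.05 × 746 = 3021 W
P_in = P_out / η = 3021 / 0.768 = 3934 W
I = P_in / (V·cosφ) = 3934 / (208 × 0.88) = 21.5 A

21.5 A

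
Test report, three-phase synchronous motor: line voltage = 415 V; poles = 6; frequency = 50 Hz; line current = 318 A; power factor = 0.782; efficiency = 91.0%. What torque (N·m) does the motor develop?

P_in = √3·V·I·cosφ = 1.732 × 415 × 318 × 0.782 = 178743 W
P_out = η·P_in = 0.91 × 178743 = 162656 W
n = n_s = 120×50/6 = 1000 rpm (synchronous)
ω = 2π×1000/60 = 104.7 rad/s
τ = P_out/ω = 162656/104.7 = 1550 N·m

1550 N·m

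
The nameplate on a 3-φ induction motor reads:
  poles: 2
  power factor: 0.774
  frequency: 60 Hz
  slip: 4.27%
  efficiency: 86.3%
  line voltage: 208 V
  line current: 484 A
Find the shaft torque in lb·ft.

238 lb·ft

P_in = √3·V·I·cosφ = 1.732 × 208 × 484 × 0.774 = 134958 W
P_out = η·P_in = 0.863 × 134958 = 116469 W
n_s = 120×60/2 = 3600 rpm; n = 3600×(1−0.0427) = 3446 rpm
ω = 2π×3446/60 = 360.9 rad/s
τ = P_out/ω = 116469/360.9 = 322.7 N·m
In lb·ft: 322.7/1.356 = 238 lb·ft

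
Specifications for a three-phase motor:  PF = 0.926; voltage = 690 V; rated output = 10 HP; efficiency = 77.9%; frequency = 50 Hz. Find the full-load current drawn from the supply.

P_out = 10 × 746 = 7460 W
P_in = P_out / η = 7460 / 0.779 = 9576 W
I_L = P_in / (√3·V_L·cosφ) = 9576 / (1.732 × 690 × 0.926) = 8.65 A

8.65 A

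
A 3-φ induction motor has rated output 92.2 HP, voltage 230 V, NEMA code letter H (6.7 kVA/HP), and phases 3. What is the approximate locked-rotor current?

1550 A

S_LR = 6.7 × 92.2 = 617.74 kVA
I_LR = S_LR/(√3·V_L) = 617740/(1.732×230) = 1550 A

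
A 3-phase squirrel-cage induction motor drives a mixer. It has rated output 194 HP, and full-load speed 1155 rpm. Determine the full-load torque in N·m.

1200 N·m

P_out = 194 × 746 = 144724 W
ω = 2π × 1155/60 = 121 rad/s
τ = P_out/ω = 144724/121 = 1200 N·m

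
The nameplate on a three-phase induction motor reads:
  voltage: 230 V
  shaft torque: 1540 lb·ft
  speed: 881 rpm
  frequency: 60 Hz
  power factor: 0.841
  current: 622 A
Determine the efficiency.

τ = 1540 lb·ft × 1.356 = 2088 N·m
ω = 2π × 881/60 = 92.26 rad/s; P_out = τω = 2088 × 92.26 = 192639 W
P_in = √3·V_L·I_L·cosφ = 1.732 × 230 × 622 × 0.841 = 208383 W
η = P_out / P_in = 192639 / 208383 = 0.924 = 92.4%

92.4 %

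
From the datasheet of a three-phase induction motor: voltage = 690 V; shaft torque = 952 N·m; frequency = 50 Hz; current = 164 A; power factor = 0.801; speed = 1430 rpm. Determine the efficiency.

ω = 2π × 1430/60 = 149.7 rad/s; P_out = τω = 952 × 149.7 = 142514 W
P_in = √3·V_L·I_L·cosφ = 1.732 × 690 × 164 × 0.801 = 156990 W
η = P_out / P_in = 142514 / 156990 = 0.908 = 90.8%

90.8 %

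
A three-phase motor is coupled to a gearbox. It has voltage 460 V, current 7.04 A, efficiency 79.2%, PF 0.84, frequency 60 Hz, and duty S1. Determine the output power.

3.73 kW

P_in = √3·V·I·cosφ = 1.732 × 460 × 7.04 × 0.84 = 4711 W
P_out = η·P_in = 0.792 × 4711 = 3731 W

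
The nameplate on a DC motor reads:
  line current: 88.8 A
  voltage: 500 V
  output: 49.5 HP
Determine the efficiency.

P_out = 49.5 × 746 = 36927 W
P_in = V·I = 500 × 88.8 = 44400 W
η = P_out / P_in = 36927 / 44400 = 0.832 = 83.2%

83.2 %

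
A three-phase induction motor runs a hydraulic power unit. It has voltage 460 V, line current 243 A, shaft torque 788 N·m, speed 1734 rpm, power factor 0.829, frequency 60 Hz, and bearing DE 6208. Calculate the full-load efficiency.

89.2 %

ω = 2π × 1734/60 = 181.6 rad/s; P_out = τω = 788 × 181.6 = 143101 W
P_in = √3·V_L·I_L·cosφ = 1.732 × 460 × 243 × 0.829 = 160497 W
η = P_out / P_in = 143101 / 160497 = 0.892 = 89.2%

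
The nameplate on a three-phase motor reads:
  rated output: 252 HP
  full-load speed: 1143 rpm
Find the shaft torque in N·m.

1570 N·m

P_out = 252 × 746 = 187992 W
ω = 2π × 1143/60 = 119.7 rad/s
τ = P_out/ω = 187992/119.7 = 1570 N·m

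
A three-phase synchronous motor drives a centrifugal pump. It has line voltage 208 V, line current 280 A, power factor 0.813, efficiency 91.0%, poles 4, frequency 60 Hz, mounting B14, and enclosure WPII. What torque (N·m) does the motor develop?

396 N·m

P_in = √3·V·I·cosφ = 1.732 × 208 × 280 × 0.813 = 82009 W
P_out = η·P_in = 0.91 × 82009 = 74628 W
n = n_s = 120×60/4 = 1800 rpm (synchronous)
ω = 2π×1800/60 = 188.5 rad/s
τ = P_out/ω = 74628/188.5 = 396 N·m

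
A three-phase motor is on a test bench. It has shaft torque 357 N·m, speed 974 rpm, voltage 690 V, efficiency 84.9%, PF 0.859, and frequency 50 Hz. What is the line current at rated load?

ω = 2π×974/60 = 102 rad/s; P_out = τω = 357 × 102 = 36414 W
P_in = P_out / η = 36414 / 0.849 = 42890 W
I_L = P_in / (√3·V_L·cosφ) = 42890 / (1.732 × 690 × 0.859) = 41.8 A

41.8 A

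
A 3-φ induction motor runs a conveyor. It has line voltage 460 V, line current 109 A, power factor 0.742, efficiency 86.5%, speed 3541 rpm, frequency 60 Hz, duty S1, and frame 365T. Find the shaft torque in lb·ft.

P_in = √3·V·I·cosφ = 1.732 × 460 × 109 × 0.742 = 64437 W
P_out = η·P_in = 0.865 × 64437 = 55738 W
n = 3541 rpm
ω = 2π×3541/60 = 370.8 rad/s
τ = P_out/ω = 55738/370.8 = 150.3 N·m
In lb·ft: 150.3/1.356 = 111 lb·ft

111 lb·ft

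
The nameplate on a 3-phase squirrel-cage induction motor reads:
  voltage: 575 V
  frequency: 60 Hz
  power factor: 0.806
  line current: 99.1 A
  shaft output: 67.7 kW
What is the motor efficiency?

P_out = 67.7 kW = 67700 W
P_in = √3·V_L·I_L·cosφ = 1.732 × 575 × 99.1 × 0.806 = 79547 W
η = P_out / P_in = 67700 / 79547 = 0.851 = 85.1%

85.1 %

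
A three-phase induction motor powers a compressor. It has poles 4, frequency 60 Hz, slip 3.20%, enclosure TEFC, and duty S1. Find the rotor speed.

1742 rpm

n_s = 120f/p = 120×60/4 = 1800 rpm
n = n_s(1 − s) = 1800 × (1 − 0.032) = 1742 rpm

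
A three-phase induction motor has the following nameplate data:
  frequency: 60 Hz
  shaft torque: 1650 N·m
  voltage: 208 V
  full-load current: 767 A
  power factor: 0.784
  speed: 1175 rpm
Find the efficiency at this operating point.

ω = 2π × 1175/60 = 123 rad/s; P_out = τω = 1650 × 123 = 202950 W
P_in = √3·V_L·I_L·cosφ = 1.732 × 208 × 767 × 0.784 = 216632 W
η = P_out / P_in = 202950 / 216632 = 0.937 = 93.7%

93.7 %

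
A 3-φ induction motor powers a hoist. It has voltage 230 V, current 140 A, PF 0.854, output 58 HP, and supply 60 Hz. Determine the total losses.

P_in = √3·V·I·cosφ = 1.732×230×140×0.854 = 47628 W
P_out = 58×746 = 43268 W
Losses = P_in − P_out = 47628 − 43268 = 4360 W

4360 W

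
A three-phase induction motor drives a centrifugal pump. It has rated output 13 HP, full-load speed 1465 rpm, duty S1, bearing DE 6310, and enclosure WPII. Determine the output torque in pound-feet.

46.6 lb·ft

P_out = 13 × 746 = 9698 W
ω = 2π × 1465/60 = 153.4 rad/s
τ = P_out/ω = 9698/153.4 = 63.22 N·m
In lb·ft: 63.22/1.356 = 46.6 lb·ft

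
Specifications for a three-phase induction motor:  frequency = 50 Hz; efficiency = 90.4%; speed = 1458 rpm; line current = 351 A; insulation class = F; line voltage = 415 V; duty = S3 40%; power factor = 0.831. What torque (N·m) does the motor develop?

P_in = √3·V·I·cosφ = 1.732 × 415 × 351 × 0.831 = 209654 W
P_out = η·P_in = 0.904 × 209654 = 189527 W
n = 1458 rpm
ω = 2π×1458/60 = 152.7 rad/s
τ = P_out/ω = 189527/152.7 = 1240 N·m

1240 N·m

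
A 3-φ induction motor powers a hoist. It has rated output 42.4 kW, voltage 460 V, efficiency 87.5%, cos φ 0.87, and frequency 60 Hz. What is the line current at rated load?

P_out = 42.4 kW = 42400 W
P_in = P_out / η = 42400 / 0.875 = 48457 W
I_L = P_in / (√3·V_L·cosφ) = 48457 / (1.732 × 460 × 0.87) = 69.9 A

69.9 A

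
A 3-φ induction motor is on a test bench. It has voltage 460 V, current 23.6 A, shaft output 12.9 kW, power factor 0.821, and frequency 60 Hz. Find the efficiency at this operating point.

83.6 %

P_out = 12.9 kW = 12900 W
P_in = √3·V_L·I_L·cosφ = 1.732 × 460 × 23.6 × 0.821 = 15437 W
η = P_out / P_in = 12900 / 15437 = 0.836 = 83.6%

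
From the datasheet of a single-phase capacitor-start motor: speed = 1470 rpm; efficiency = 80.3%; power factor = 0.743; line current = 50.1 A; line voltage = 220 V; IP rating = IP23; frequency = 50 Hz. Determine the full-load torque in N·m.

P_in = V·I·cosφ = 220 × 50.1 × 0.743 = 8189 W
P_out = η·P_in = 0.803 × 8189 = 6576 W
n = 1470 rpm
ω = 2π×1470/60 = 153.9 rad/s
τ = P_out/ω = 6576/153.9 = 42.7 N·m

42.7 N·m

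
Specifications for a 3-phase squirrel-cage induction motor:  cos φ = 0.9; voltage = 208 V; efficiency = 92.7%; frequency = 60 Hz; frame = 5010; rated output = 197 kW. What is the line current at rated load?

P_out = 197 kW = 197000 W
P_in = P_out / η = 197000 / 0.927 = 212513 W
I_L = P_in / (√3·V_L·cosφ) = 212513 / (1.732 × 208 × 0.9) = 655 A

655 A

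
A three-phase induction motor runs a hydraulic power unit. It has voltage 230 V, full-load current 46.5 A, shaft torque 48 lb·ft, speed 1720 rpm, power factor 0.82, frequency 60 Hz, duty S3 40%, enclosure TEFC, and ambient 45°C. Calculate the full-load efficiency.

τ = 48 lb·ft × 1.356 = 65.09 N·m
ω = 2π × 1720/60 = 180.1 rad/s; P_out = τω = 65.09 × 180.1 = 11723 W
P_in = √3·V_L·I_L·cosφ = 1.732 × 230 × 46.5 × 0.82 = 15189 W
η = P_out / P_in = 11723 / 15189 = 0.772 = 77.2%

77.2 %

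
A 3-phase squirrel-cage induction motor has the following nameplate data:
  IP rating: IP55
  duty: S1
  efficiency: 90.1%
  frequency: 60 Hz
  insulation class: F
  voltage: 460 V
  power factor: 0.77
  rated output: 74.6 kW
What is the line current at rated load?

P_out = 74.6 kW = 74600 W
P_in = P_out / η = 74600 / 0.901 = 82797 W
I_L = P_in / (√3·V_L·cosφ) = 82797 / (1.732 × 460 × 0.77) = 135 A

135 A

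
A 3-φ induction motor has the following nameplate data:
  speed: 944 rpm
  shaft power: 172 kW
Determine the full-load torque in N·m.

ω = 2π × 944/60 = 98.86 rad/s
τ = P/ω = 172000/98.86 = 1740 N·m

1740 N·m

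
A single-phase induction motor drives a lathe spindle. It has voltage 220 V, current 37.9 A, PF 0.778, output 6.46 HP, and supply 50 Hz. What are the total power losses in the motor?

P_in = V·I·cosφ = 220×37.9×0.778 = 6487 W
P_out = 6.46×746 = 4819 W
Losses = P_in − P_out = 6487 − 4819 = 1668 W

1.67 kW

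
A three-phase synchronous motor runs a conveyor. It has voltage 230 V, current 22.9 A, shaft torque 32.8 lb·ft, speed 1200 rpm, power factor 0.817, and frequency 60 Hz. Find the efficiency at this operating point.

τ = 32.8 lb·ft × 1.356 = 44.48 N·m
ω = 2π × 1200/60 = 125.7 rad/s; P_out = τω = 44.48 × 125.7 = 5591 W
P_in = √3·V_L·I_L·cosφ = 1.732 × 230 × 22.9 × 0.817 = 7453 W
η = P_out / P_in = 5591 / 7453 = 0.750 = 75.0%

75.0 %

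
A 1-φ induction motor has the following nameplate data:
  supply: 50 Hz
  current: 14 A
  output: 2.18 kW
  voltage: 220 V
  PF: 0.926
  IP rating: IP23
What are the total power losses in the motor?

P_in = V·I·cosφ = 220×14×0.926 = 2852 W
P_out = 2180 W
Losses = P_in − P_out = 2852 − 2180 = 672 W

672 W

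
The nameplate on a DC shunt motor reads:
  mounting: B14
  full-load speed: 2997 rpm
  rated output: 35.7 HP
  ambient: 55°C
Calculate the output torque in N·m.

84.9 N·m

P_out = 35.7 × 746 = 26632 W
ω = 2π × 2997/60 = 313.8 rad/s
τ = P_out/ω = 26632/313.8 = 84.9 N·m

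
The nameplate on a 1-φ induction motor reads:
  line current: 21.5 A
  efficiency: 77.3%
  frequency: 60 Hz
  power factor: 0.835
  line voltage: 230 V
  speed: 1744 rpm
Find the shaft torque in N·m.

17.5 N·m

P_in = V·I·cosφ = 230 × 21.5 × 0.835 = 4129 W
P_out = η·P_in = 0.773 × 4129 = 3192 W
n = 1744 rpm
ω = 2π×1744/60 = 182.6 rad/s
τ = P_out/ω = 3192/182.6 = 17.5 N·m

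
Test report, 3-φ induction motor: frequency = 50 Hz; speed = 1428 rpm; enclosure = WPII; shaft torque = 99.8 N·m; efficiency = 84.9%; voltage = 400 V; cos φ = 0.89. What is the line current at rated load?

ω = 2π×1428/60 = 149.5 rad/s; P_out = τω = 99.8 × 149.5 = 14920 W
P_in = P_out / η = 14920 / 0.849 = 17574 W
I_L = P_in / (√3·V_L·cosφ) = 17574 / (1.732 × 400 × 0.89) = 28.5 A

28.5 A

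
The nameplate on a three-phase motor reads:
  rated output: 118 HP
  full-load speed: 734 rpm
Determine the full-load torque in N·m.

1150 N·m

P_out = 118 × 746 = 88028 W
ω = 2π × 734/60 = 76.86 rad/s
τ = P_out/ω = 88028/76.86 = 1150 N·m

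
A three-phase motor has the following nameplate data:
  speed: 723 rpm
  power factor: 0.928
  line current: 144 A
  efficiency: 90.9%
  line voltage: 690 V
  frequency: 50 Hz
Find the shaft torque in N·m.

1920 N·m

P_in = √3·V·I·cosφ = 1.732 × 690 × 144 × 0.928 = 159701 W
P_out = η·P_in = 0.909 × 159701 = 145168 W
n = 723 rpm
ω = 2π×723/60 = 75.71 rad/s
τ = P_out/ω = 145168/75.71 = 1920 N·m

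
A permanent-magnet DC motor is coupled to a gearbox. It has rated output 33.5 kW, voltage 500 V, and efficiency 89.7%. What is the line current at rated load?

P_out = 33.5 kW = 33500 W
P_in = P_out / η = 33500 / 0.897 = 37347 W
I = P_in / V = 37347 / 500 = 74.7 A

74.7 A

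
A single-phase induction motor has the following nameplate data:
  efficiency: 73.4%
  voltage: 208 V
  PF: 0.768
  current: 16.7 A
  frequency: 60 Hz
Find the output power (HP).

2.62 HP

P_in = V·I·cosφ = 208 × 16.7 × 0.768 = 2668 W
P_out = η·P_in = 0.734 × 2668 = 1958 W
= 1958/746 = 2.62 HP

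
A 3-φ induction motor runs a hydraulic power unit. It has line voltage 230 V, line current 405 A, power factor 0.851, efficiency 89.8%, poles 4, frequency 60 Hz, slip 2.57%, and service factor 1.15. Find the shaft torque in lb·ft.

495 lb·ft

P_in = √3·V·I·cosφ = 1.732 × 230 × 405 × 0.851 = 137297 W
P_out = η·P_in = 0.898 × 137297 = 123293 W
n_s = 120×60/4 = 1800 rpm; n = 1800×(1−0.0257) = 1754 rpm
ω = 2π×1754/60 = 183.7 rad/s
τ = P_out/ω = 123293/183.7 = 671.2 N·m
In lb·ft: 671.2/1.356 = 495 lb·ft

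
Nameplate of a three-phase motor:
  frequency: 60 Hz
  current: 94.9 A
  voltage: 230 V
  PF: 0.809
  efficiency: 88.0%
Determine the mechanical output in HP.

36.1 HP

P_in = √3·V·I·cosφ = 1.732 × 230 × 94.9 × 0.809 = 30584 W
P_out = η·P_in = 0.88 × 30584 = 26914 W
= 26914/746 = 36.1 HP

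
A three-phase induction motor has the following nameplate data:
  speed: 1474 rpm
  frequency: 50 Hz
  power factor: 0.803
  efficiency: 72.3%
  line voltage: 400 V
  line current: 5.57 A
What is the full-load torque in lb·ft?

P_in = √3·V·I·cosφ = 1.732 × 400 × 5.57 × 0.803 = 3099 W
P_out = η·P_in = 0.723 × 3099 = 2241 W
n = 1474 rpm
ω = 2π×1474/60 = 154.4 rad/s
τ = P_out/ω = 2241/154.4 = 14.51 N·m
In lb·ft: 14.51/1.356 = 10.7 lb·ft

10.7 lb·ft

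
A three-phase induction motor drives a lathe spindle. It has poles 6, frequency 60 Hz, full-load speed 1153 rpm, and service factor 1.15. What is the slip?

n_s = 120f/p = 120×60/6 = 1200 rpm
s = (n_s − n)/n_s = (1200 − 1153)/1200 = 0.0392

3.92 %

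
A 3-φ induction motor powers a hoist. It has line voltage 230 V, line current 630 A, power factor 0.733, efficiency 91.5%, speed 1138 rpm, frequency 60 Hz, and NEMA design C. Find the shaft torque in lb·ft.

1040 lb·ft

P_in = √3·V·I·cosφ = 1.732 × 230 × 630 × 0.733 = 183959 W
P_out = η·P_in = 0.915 × 183959 = 168322 W
n = 1138 rpm
ω = 2π×1138/60 = 119.2 rad/s
τ = P_out/ω = 168322/119.2 = 1412 N·m
In lb·ft: 1412/1.356 = 1040 lb·ft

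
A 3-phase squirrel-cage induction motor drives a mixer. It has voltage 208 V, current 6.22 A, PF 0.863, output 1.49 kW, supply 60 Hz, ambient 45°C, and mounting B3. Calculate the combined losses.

444 W

P_in = √3·V·I·cosφ = 1.732×208×6.22×0.863 = 1934 W
P_out = 1490 W
Losses = P_in − P_out = 1934 − 1490 = 444 W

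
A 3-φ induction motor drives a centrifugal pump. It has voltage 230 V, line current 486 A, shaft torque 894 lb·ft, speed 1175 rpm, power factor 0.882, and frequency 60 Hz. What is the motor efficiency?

τ = 894 lb·ft × 1.356 = 1212 N·m
ω = 2π × 1175/60 = 123 rad/s; P_out = τω = 1212 × 123 = 149076 W
P_in = √3·V_L·I_L·cosφ = 1.732 × 230 × 486 × 0.882 = 170758 W
η = P_out / P_in = 149076 / 170758 = 0.873 = 87.3%

87.3 %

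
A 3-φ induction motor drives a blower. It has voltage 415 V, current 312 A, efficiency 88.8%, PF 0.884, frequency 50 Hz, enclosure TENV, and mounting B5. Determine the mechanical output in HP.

236 HP

P_in = √3·V·I·cosφ = 1.732 × 415 × 312 × 0.884 = 198245 W
P_out = η·P_in = 0.888 × 198245 = 176042 W
= 176042/746 = 236 HP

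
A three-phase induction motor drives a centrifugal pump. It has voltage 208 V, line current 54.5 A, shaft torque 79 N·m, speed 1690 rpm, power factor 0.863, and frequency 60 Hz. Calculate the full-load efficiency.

ω = 2π × 1690/60 = 177 rad/s; P_out = τω = 79 × 177 = 13983 W
P_in = √3·V_L·I_L·cosφ = 1.732 × 208 × 54.5 × 0.863 = 16944 W
η = P_out / P_in = 13983 / 16944 = 0.825 = 82.5%

82.5 %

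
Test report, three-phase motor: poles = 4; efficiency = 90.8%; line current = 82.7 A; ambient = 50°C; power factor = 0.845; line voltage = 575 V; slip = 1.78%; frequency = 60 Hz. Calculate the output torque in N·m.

P_in = √3·V·I·cosφ = 1.732 × 575 × 82.7 × 0.845 = 69595 W
P_out = η·P_in = 0.908 × 69595 = 63192 W
n_s = 120×60/4 = 1800 rpm; n = 1800×(1−0.0178) = 1768 rpm
ω = 2π×1768/60 = 185.1 rad/s
τ = P_out/ω = 63192/185.1 = 341 N·m

341 N·m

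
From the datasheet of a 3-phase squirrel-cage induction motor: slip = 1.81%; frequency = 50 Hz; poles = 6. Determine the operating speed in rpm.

982 rpm

n_s = 120f/p = 120×50/6 = 1000 rpm
n = n_s(1 − s) = 1000 × (1 − 0.0181) = 982 rpm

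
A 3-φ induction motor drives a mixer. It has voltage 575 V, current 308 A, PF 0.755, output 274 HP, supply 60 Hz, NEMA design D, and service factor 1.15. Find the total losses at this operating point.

27200 W

P_in = √3·V·I·cosφ = 1.732×575×308×0.755 = 231587 W
P_out = 274×746 = 204404 W
Losses = P_in − P_out = 231587 − 204404 = 27183 W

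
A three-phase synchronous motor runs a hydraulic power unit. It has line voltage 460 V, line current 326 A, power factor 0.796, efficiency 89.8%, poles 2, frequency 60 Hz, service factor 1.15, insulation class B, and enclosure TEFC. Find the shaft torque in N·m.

492 N·m

P_in = √3·V·I·cosφ = 1.732 × 460 × 326 × 0.796 = 206746 W
P_out = η·P_in = 0.898 × 206746 = 185658 W
n = n_s = 120×60/2 = 3600 rpm (synchronous)
ω = 2π×3600/60 = 377 rad/s
τ = P_out/ω = 185658/377 = 492 N·m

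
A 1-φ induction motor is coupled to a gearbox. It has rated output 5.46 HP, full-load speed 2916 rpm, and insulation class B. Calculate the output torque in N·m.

13.3 N·m

P_out = 5.46 × 746 = 4073 W
ω = 2π × 2916/60 = 305.4 rad/s
τ = P_out/ω = 4073/305.4 = 13.3 N·m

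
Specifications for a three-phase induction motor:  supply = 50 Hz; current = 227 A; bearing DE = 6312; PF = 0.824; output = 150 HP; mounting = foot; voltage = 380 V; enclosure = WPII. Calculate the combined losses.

11200 W

P_in = √3·V·I·cosφ = 1.732×380×227×0.824 = 123108 W
P_out = 150×746 = 111900 W
Losses = P_in − P_out = 123108 − 111900 = 11208 W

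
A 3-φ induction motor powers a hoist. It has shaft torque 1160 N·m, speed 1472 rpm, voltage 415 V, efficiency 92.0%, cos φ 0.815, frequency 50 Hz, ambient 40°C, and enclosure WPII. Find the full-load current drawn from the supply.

332 A

ω = 2π×1472/60 = 154.1 rad/s; P_out = τω = 1160 × 154.1 = 178756 W
P_in = P_out / η = 178756 / 0.920 = 194300 W
I_L = P_in / (√3·V_L·cosφ) = 194300 / (1.732 × 415 × 0.815) = 332 A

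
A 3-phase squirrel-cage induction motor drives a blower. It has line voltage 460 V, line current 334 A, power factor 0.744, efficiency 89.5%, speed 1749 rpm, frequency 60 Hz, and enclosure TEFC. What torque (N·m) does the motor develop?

P_in = √3·V·I·cosφ = 1.732 × 460 × 334 × 0.744 = 197982 W
P_out = η·P_in = 0.895 × 197982 = 177194 W
n = 1749 rpm
ω = 2π×1749/60 = 183.2 rad/s
τ = P_out/ω = 177194/183.2 = 967 N·m

967 N·m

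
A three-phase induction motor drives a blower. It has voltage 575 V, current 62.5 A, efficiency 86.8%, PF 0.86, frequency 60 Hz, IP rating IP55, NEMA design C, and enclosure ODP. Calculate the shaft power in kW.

46.5 kW

P_in = √3·V·I·cosφ = 1.732 × 575 × 62.5 × 0.86 = 53530 W
P_out = η·P_in = 0.868 × 53530 = 46464 W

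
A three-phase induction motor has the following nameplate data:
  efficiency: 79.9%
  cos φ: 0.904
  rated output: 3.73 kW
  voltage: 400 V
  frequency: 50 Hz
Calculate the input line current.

P_out = 3.73 kW = 3730 W
P_in = P_out / η = 3730 / 0.799 = 4668 W
I_L = P_in / (√3·V_L·cosφ) = 4668 / (1.732 × 400 × 0.904) = 7.45 A

7.45 A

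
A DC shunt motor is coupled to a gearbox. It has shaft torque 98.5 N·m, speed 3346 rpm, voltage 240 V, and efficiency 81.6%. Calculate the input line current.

176 A

ω = 2π×3346/60 = 350.4 rad/s; P_out = τω = 98.5 × 350.4 = 34514 W
P_in = P_out / η = 34514 / 0.816 = 42297 W
I = P_in / V = 42297 / 240 = 176 A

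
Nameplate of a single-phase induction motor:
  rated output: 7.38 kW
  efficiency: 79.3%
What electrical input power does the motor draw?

9.31 kW

P_out = 7380 W
P_in = P_out/η = 7380/0.793 = 9306 W = 9.31 kW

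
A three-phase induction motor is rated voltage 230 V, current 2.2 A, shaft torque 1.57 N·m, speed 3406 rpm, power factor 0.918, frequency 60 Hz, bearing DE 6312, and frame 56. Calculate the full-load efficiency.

ω = 2π × 3406/60 = 356.7 rad/s; P_out = τω = 1.57 × 356.7 = 560 W
P_in = √3·V_L·I_L·cosφ = 1.732 × 230 × 2.2 × 0.918 = 805 W
η = P_out / P_in = 560 / 805 = 0.696 = 69.6%

69.6 %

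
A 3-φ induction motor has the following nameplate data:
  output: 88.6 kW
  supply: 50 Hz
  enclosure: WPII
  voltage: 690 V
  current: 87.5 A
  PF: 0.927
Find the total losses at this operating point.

8340 W

P_in = √3·V·I·cosφ = 1.732×690×87.5×0.927 = 96936 W
P_out = 88600 W
Losses = P_in − P_out = 96936 − 88600 = 8336 W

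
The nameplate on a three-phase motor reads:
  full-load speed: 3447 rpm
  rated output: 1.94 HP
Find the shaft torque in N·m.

P_out = 1.94 × 746 = 1447 W
ω = 2π × 3447/60 = 361 rad/s
τ = P_out/ω = 1447/361 = 4.01 N·m

4.01 N·m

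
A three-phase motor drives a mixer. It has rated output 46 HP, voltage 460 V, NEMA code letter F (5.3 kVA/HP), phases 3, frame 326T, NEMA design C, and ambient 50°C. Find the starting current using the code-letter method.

306 A

S_LR = 5.3 × 46 = 243.8 kVA
I_LR = S_LR/(√3·V_L) = 243800/(1.732×460) = 306 A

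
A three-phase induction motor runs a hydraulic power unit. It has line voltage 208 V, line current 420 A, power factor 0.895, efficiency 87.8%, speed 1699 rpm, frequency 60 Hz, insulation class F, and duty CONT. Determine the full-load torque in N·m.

668 N·m

P_in = √3·V·I·cosφ = 1.732 × 208 × 420 × 0.895 = 135420 W
P_out = η·P_in = 0.878 × 135420 = 118899 W
n = 1699 rpm
ω = 2π×1699/60 = 177.9 rad/s
τ = P_out/ω = 118899/177.9 = 668 N·m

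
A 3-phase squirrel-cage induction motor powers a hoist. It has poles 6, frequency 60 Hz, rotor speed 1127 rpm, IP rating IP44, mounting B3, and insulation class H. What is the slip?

6.08 %

n_s = 120f/p = 120×60/6 = 1200 rpm
s = (n_s − n)/n_s = (1200 − 1127)/1200 = 0.0608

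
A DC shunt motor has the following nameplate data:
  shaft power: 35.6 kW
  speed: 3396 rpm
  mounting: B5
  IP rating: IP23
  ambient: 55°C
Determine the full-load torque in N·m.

ω = 2π × 3396/60 = 355.6 rad/s
τ = P/ω = 35600/355.6 = 100 N·m

100 N·m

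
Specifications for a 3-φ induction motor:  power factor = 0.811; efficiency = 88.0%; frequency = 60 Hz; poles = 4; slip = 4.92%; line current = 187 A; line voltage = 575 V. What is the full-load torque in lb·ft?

P_in = √3·V·I·cosφ = 1.732 × 575 × 187 × 0.811 = 151035 W
P_out = η·P_in = 0.88 × 151035 = 132911 W
n_s = 120×60/4 = 1800 rpm; n = 1800×(1−0.0492) = 1711 rpm
ω = 2π×1711/60 = 179.2 rad/s
τ = P_out/ω = 132911/179.2 = 741.7 N·m
In lb·ft: 741.7/1.356 = 547 lb·ft

547 lb·ft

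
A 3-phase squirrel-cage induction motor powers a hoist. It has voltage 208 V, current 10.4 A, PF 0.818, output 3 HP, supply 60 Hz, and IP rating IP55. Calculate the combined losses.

P_in = √3·V·I·cosφ = 1.732×208×10.4×0.818 = 3065 W
P_out = 3×746 = 2238 W
Losses = P_in − P_out = 3065 − 2238 = 827 W

827 W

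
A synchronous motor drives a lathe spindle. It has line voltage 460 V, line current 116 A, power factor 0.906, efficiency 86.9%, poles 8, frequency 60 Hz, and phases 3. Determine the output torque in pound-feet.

P_in = √3·V·I·cosφ = 1.732 × 460 × 116 × 0.906 = 83732 W
P_out = η·P_in = 0.869 × 83732 = 72763 W
n = n_s = 120×60/8 = 900 rpm (synchronous)
ω = 2π×900/60 = 94.25 rad/s
τ = P_out/ω = 72763/94.25 = 772 N·m
In lb·ft: 772/1.356 = 569 lb·ft

569 lb·ft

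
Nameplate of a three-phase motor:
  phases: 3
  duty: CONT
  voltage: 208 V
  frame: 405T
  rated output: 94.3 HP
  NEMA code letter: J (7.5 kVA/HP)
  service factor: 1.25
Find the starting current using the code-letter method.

1960 A

S_LR = 7.5 × 94.3 = 707.25 kVA
I_LR = S_LR/(√3·V_L) = 707250/(1.732×208) = 1960 A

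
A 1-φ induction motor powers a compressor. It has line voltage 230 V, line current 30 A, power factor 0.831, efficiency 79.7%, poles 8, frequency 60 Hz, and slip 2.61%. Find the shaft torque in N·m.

P_in = V·I·cosφ = 230 × 30 × 0.831 = 5734 W
P_out = η·P_in = 0.797 × 5734 = 4570 W
n_s = 120×60/8 = 900 rpm; n = 900×(1−0.0261) = 877 rpm
ω = 2π×877/60 = 91.84 rad/s
τ = P_out/ω = 4570/91.84 = 49.8 N·m

49.8 N·m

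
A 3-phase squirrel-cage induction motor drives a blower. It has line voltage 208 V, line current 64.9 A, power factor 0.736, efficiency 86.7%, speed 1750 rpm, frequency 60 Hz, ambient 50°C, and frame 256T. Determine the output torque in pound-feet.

60 lb·ft

P_in = √3·V·I·cosφ = 1.732 × 208 × 64.9 × 0.736 = 17208 W
P_out = η·P_in = 0.867 × 17208 = 14919 W
n = 1750 rpm
ω = 2π×1750/60 = 183.3 rad/s
τ = P_out/ω = 14919/183.3 = 81.39 N·m
In lb·ft: 81.39/1.356 = 60 lb·ft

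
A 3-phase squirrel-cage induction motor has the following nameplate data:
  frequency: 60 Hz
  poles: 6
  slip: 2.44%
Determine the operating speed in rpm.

1171 rpm

n_s = 120f/p = 120×60/6 = 1200 rpm
n = n_s(1 − s) = 1200 × (1 − 0.0244) = 1171 rpm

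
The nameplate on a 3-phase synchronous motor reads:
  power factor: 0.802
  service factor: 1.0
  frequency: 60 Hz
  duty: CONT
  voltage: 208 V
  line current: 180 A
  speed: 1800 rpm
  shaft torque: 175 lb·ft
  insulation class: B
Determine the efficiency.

86.0 %

τ = 175 lb·ft × 1.356 = 237.3 N·m
ω = 2π × 1800/60 = 188.5 rad/s; P_out = τω = 237.3 × 188.5 = 44731 W
P_in = √3·V_L·I_L·cosφ = 1.732 × 208 × 180 × 0.802 = 52007 W
η = P_out / P_in = 44731 / 52007 = 0.860 = 86.0%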